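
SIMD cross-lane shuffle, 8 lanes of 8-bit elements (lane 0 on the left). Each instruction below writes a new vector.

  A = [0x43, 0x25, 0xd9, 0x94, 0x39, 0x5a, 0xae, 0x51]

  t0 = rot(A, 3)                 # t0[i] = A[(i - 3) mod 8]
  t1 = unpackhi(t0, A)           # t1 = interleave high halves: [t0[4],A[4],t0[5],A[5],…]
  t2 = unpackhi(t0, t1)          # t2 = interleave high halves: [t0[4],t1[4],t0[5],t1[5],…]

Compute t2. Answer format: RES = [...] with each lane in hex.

  t0: 5a ae 51 43 25 d9 94 39
  t1: 25 39 d9 5a 94 ae 39 51
  t2: 25 94 d9 ae 94 39 39 51

RES = [ 0x25  0x94  0xd9  0xae  0x94  0x39  0x39  0x51 ]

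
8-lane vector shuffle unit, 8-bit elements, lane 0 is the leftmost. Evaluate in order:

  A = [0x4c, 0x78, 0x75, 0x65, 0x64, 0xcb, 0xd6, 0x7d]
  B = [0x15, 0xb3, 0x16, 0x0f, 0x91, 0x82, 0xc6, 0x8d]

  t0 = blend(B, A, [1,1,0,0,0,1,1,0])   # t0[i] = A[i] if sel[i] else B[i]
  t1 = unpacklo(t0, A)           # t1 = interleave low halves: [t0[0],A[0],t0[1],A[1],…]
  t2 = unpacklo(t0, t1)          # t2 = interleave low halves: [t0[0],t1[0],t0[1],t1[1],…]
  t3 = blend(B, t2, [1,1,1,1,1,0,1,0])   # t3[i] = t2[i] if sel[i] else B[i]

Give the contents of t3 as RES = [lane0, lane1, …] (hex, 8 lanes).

RES = [0x4c, 0x4c, 0x78, 0x4c, 0x16, 0x82, 0x0f, 0x8d]

→ t0 |4c|78|16|0f|91|cb|d6|8d|
→ t1 |4c|4c|78|78|16|75|0f|65|
→ t2 |4c|4c|78|4c|16|78|0f|78|
→ t3 |4c|4c|78|4c|16|82|0f|8d|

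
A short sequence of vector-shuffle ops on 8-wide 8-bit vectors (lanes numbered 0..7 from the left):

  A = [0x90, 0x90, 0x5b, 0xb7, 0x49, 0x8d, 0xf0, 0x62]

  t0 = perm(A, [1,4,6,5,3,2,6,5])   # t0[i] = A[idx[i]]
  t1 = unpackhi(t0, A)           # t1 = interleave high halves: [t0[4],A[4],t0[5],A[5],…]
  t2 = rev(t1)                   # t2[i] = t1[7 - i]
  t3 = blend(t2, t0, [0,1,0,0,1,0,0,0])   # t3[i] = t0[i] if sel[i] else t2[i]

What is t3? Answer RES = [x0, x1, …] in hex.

RES = [ 0x62  0x49  0xf0  0xf0  0xb7  0x5b  0x49  0xb7 ]

  t0: 90 49 f0 8d b7 5b f0 8d
  t1: b7 49 5b 8d f0 f0 8d 62
  t2: 62 8d f0 f0 8d 5b 49 b7
  t3: 62 49 f0 f0 b7 5b 49 b7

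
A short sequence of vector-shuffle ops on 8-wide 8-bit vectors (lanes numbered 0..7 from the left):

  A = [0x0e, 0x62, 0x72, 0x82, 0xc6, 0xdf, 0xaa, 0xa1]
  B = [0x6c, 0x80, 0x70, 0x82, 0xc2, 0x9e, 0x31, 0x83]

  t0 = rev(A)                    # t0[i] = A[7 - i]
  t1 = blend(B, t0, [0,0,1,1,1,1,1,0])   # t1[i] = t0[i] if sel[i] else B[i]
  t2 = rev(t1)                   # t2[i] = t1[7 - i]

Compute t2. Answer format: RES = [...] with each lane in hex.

  t0: a1 aa df c6 82 72 62 0e
  t1: 6c 80 df c6 82 72 62 83
  t2: 83 62 72 82 c6 df 80 6c

RES = [ 0x83  0x62  0x72  0x82  0xc6  0xdf  0x80  0x6c ]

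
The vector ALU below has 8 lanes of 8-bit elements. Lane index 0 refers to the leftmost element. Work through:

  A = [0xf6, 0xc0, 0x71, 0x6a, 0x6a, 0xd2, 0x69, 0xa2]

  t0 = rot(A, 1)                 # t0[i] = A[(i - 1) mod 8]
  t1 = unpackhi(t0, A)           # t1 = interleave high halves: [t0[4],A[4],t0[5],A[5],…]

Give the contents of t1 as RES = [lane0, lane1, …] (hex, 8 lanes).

→ t0 |a2|f6|c0|71|6a|6a|d2|69|
→ t1 |6a|6a|6a|d2|d2|69|69|a2|

RES = [0x6a, 0x6a, 0x6a, 0xd2, 0xd2, 0x69, 0x69, 0xa2]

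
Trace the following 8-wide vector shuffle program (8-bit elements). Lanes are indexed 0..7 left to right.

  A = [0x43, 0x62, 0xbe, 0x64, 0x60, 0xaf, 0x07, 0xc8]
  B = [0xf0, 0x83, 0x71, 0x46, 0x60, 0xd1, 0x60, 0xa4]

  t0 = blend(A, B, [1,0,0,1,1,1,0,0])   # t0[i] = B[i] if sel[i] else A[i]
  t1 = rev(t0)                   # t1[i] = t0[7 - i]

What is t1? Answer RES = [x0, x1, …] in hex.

RES = [ 0xc8  0x07  0xd1  0x60  0x46  0xbe  0x62  0xf0 ]

→ t0 |f0|62|be|46|60|d1|07|c8|
→ t1 |c8|07|d1|60|46|be|62|f0|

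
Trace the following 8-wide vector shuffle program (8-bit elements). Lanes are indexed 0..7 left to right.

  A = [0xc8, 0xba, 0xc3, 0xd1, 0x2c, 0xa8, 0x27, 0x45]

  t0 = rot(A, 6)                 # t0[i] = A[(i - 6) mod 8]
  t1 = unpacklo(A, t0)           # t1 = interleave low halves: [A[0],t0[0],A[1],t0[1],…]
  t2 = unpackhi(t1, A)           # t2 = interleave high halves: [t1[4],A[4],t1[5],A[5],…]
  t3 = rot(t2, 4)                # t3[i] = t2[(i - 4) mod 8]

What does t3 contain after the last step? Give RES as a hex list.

→ t0 |c3|d1|2c|a8|27|45|c8|ba|
→ t1 |c8|c3|ba|d1|c3|2c|d1|a8|
→ t2 |c3|2c|2c|a8|d1|27|a8|45|
→ t3 |d1|27|a8|45|c3|2c|2c|a8|

RES = [ 0xd1  0x27  0xa8  0x45  0xc3  0x2c  0x2c  0xa8 ]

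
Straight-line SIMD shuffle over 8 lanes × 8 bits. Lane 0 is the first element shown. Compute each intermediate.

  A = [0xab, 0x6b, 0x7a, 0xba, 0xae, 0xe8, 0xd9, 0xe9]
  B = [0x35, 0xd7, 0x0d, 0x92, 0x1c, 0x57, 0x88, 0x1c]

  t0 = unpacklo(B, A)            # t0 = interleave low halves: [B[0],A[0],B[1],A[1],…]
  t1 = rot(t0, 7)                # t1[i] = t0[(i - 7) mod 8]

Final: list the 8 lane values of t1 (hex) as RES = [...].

RES = [ 0xab  0xd7  0x6b  0x0d  0x7a  0x92  0xba  0x35 ]

  t0: 35 ab d7 6b 0d 7a 92 ba
  t1: ab d7 6b 0d 7a 92 ba 35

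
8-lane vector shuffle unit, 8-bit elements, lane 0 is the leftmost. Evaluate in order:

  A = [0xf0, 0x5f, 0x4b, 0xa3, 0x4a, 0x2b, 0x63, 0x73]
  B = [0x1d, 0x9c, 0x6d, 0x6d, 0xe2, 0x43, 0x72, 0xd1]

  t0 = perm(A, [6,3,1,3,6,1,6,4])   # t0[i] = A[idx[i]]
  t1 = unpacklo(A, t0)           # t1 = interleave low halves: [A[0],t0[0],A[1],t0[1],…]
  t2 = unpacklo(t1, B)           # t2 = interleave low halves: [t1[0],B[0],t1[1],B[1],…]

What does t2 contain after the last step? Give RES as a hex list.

RES = [0xf0, 0x1d, 0x63, 0x9c, 0x5f, 0x6d, 0xa3, 0x6d]

t0 = [0x63, 0xa3, 0x5f, 0xa3, 0x63, 0x5f, 0x63, 0x4a]
t1 = [0xf0, 0x63, 0x5f, 0xa3, 0x4b, 0x5f, 0xa3, 0xa3]
t2 = [0xf0, 0x1d, 0x63, 0x9c, 0x5f, 0x6d, 0xa3, 0x6d]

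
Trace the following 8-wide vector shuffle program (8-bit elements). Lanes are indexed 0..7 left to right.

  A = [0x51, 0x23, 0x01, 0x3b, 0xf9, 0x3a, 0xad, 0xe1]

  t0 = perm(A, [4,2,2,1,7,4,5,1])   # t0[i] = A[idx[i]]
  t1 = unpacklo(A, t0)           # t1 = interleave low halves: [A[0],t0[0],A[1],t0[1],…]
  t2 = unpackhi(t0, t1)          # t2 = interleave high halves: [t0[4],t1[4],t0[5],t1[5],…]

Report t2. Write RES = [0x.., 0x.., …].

RES = [ 0xe1  0x01  0xf9  0x01  0x3a  0x3b  0x23  0x23 ]

t0 = [0xf9, 0x01, 0x01, 0x23, 0xe1, 0xf9, 0x3a, 0x23]
t1 = [0x51, 0xf9, 0x23, 0x01, 0x01, 0x01, 0x3b, 0x23]
t2 = [0xe1, 0x01, 0xf9, 0x01, 0x3a, 0x3b, 0x23, 0x23]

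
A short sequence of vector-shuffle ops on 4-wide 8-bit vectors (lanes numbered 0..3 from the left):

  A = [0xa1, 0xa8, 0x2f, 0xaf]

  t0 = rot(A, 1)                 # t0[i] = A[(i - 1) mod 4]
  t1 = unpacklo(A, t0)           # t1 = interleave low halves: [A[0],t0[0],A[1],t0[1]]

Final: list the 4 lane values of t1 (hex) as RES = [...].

RES = [ 0xa1  0xaf  0xa8  0xa1 ]

→ t0 |af|a1|a8|2f|
→ t1 |a1|af|a8|a1|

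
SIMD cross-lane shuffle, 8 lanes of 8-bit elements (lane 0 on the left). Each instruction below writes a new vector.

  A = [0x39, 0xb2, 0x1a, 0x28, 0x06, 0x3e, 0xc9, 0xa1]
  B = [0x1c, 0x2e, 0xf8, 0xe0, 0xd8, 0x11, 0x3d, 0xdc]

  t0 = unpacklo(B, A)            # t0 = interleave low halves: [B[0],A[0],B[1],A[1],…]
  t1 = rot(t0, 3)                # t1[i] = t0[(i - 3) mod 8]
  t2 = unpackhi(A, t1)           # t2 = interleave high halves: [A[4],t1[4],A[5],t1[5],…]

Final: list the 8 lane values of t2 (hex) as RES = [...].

RES = [ 0x06  0x39  0x3e  0x2e  0xc9  0xb2  0xa1  0xf8 ]

t0 = [0x1c, 0x39, 0x2e, 0xb2, 0xf8, 0x1a, 0xe0, 0x28]
t1 = [0x1a, 0xe0, 0x28, 0x1c, 0x39, 0x2e, 0xb2, 0xf8]
t2 = [0x06, 0x39, 0x3e, 0x2e, 0xc9, 0xb2, 0xa1, 0xf8]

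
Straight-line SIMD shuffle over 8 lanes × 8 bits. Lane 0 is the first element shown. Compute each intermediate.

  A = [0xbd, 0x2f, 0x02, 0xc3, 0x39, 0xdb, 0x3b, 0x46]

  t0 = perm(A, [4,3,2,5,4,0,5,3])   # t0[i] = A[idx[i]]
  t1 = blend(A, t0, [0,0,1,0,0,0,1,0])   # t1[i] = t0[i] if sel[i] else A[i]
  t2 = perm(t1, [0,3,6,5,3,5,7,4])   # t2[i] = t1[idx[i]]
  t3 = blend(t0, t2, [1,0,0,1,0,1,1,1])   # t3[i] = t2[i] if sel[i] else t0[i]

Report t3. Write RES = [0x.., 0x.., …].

RES = [ 0xbd  0xc3  0x02  0xdb  0x39  0xdb  0x46  0x39 ]

  t0: 39 c3 02 db 39 bd db c3
  t1: bd 2f 02 c3 39 db db 46
  t2: bd c3 db db c3 db 46 39
  t3: bd c3 02 db 39 db 46 39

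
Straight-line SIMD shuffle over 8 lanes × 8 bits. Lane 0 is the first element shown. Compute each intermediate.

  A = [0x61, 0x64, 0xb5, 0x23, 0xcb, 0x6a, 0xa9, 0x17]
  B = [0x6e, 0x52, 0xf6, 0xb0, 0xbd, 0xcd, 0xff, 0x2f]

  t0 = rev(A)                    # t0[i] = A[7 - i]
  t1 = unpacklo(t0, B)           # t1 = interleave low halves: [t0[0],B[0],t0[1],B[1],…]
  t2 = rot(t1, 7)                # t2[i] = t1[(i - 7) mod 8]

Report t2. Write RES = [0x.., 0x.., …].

RES = [0x6e, 0xa9, 0x52, 0x6a, 0xf6, 0xcb, 0xb0, 0x17]

→ t0 |17|a9|6a|cb|23|b5|64|61|
→ t1 |17|6e|a9|52|6a|f6|cb|b0|
→ t2 |6e|a9|52|6a|f6|cb|b0|17|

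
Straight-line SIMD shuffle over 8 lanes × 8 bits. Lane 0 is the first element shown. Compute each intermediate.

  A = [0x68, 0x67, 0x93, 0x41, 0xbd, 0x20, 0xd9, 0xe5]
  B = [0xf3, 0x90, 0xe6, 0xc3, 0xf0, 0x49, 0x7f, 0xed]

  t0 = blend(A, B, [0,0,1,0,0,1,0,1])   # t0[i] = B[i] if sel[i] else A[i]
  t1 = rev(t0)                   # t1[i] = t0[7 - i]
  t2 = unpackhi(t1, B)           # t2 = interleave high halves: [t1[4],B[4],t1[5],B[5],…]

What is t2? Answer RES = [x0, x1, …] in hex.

RES = [ 0x41  0xf0  0xe6  0x49  0x67  0x7f  0x68  0xed ]

  t0: 68 67 e6 41 bd 49 d9 ed
  t1: ed d9 49 bd 41 e6 67 68
  t2: 41 f0 e6 49 67 7f 68 ed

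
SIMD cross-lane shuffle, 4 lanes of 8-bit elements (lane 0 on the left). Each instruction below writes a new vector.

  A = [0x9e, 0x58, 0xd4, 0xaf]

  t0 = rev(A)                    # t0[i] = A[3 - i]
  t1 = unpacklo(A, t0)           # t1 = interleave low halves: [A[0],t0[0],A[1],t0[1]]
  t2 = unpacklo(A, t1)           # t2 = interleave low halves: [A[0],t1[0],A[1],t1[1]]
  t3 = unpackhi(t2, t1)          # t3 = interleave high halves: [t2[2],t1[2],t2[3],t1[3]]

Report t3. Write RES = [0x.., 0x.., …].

RES = [ 0x58  0x58  0xaf  0xd4 ]

  t0: af d4 58 9e
  t1: 9e af 58 d4
  t2: 9e 9e 58 af
  t3: 58 58 af d4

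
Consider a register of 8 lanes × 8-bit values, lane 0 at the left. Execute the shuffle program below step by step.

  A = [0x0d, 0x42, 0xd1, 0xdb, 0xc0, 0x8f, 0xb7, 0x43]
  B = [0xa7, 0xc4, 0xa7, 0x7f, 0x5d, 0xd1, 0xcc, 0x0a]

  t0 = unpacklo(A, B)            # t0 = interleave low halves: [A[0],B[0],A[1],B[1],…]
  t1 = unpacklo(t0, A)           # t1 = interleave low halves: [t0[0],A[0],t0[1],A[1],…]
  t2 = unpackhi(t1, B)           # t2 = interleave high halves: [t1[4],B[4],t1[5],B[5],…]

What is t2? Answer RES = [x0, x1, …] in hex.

RES = [ 0x42  0x5d  0xd1  0xd1  0xc4  0xcc  0xdb  0x0a ]

t0 = [0x0d, 0xa7, 0x42, 0xc4, 0xd1, 0xa7, 0xdb, 0x7f]
t1 = [0x0d, 0x0d, 0xa7, 0x42, 0x42, 0xd1, 0xc4, 0xdb]
t2 = [0x42, 0x5d, 0xd1, 0xd1, 0xc4, 0xcc, 0xdb, 0x0a]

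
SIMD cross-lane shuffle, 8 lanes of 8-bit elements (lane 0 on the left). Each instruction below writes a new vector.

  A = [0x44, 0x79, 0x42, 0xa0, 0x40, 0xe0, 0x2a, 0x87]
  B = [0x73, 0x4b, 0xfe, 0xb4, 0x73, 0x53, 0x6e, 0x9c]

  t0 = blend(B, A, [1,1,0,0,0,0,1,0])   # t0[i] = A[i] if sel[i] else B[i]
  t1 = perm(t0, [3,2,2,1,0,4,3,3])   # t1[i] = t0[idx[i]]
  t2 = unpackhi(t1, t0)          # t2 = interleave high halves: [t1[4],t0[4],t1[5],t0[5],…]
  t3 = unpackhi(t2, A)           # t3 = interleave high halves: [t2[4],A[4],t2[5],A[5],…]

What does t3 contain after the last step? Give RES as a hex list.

t0 = [0x44, 0x79, 0xfe, 0xb4, 0x73, 0x53, 0x2a, 0x9c]
t1 = [0xb4, 0xfe, 0xfe, 0x79, 0x44, 0x73, 0xb4, 0xb4]
t2 = [0x44, 0x73, 0x73, 0x53, 0xb4, 0x2a, 0xb4, 0x9c]
t3 = [0xb4, 0x40, 0x2a, 0xe0, 0xb4, 0x2a, 0x9c, 0x87]

RES = [0xb4, 0x40, 0x2a, 0xe0, 0xb4, 0x2a, 0x9c, 0x87]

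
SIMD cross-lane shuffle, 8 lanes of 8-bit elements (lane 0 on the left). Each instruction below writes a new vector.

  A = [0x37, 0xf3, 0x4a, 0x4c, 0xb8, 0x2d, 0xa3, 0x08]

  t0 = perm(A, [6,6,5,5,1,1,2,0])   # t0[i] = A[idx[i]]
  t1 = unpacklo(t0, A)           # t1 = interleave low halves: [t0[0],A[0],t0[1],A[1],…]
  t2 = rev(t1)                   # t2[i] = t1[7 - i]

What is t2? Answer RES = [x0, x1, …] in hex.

RES = [ 0x4c  0x2d  0x4a  0x2d  0xf3  0xa3  0x37  0xa3 ]

→ t0 |a3|a3|2d|2d|f3|f3|4a|37|
→ t1 |a3|37|a3|f3|2d|4a|2d|4c|
→ t2 |4c|2d|4a|2d|f3|a3|37|a3|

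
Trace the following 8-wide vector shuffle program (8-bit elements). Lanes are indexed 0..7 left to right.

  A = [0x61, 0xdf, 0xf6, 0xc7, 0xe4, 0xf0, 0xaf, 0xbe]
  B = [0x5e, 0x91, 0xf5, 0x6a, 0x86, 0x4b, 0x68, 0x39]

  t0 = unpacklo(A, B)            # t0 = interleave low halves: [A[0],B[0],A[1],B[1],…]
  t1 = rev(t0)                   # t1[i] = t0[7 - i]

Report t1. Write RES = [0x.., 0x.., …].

t0 = [0x61, 0x5e, 0xdf, 0x91, 0xf6, 0xf5, 0xc7, 0x6a]
t1 = [0x6a, 0xc7, 0xf5, 0xf6, 0x91, 0xdf, 0x5e, 0x61]

RES = [ 0x6a  0xc7  0xf5  0xf6  0x91  0xdf  0x5e  0x61 ]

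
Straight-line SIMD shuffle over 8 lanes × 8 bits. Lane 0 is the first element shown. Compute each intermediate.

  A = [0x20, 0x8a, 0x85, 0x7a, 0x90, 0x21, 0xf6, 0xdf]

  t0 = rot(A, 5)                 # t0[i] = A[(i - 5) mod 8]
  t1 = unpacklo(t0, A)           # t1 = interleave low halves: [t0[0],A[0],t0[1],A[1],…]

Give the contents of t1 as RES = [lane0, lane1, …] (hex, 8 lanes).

RES = [ 0x7a  0x20  0x90  0x8a  0x21  0x85  0xf6  0x7a ]

t0 = [0x7a, 0x90, 0x21, 0xf6, 0xdf, 0x20, 0x8a, 0x85]
t1 = [0x7a, 0x20, 0x90, 0x8a, 0x21, 0x85, 0xf6, 0x7a]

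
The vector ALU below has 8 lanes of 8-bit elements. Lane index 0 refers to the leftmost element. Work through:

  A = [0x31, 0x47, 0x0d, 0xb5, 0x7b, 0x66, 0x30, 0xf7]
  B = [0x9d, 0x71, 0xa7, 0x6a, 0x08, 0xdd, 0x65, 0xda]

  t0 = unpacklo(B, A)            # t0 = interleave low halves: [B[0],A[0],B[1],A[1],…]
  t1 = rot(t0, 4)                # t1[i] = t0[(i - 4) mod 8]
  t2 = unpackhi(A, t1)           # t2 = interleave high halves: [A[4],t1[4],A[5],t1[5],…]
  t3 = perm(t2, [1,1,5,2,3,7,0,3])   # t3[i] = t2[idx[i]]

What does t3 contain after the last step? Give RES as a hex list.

RES = [ 0x9d  0x9d  0x71  0x66  0x31  0x47  0x7b  0x31 ]

  t0: 9d 31 71 47 a7 0d 6a b5
  t1: a7 0d 6a b5 9d 31 71 47
  t2: 7b 9d 66 31 30 71 f7 47
  t3: 9d 9d 71 66 31 47 7b 31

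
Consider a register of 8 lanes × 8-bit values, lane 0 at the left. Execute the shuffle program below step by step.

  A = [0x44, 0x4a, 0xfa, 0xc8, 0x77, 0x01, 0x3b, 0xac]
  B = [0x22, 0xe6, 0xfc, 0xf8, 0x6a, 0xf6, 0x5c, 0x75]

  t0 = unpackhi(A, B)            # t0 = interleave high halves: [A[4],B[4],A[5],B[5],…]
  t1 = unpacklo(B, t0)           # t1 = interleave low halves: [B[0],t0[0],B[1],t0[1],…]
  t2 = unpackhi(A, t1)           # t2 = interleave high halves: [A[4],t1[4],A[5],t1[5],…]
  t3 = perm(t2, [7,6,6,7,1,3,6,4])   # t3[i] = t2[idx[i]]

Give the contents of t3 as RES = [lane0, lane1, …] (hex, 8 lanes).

RES = [0xf6, 0xac, 0xac, 0xf6, 0xfc, 0x01, 0xac, 0x3b]

→ t0 |77|6a|01|f6|3b|5c|ac|75|
→ t1 |22|77|e6|6a|fc|01|f8|f6|
→ t2 |77|fc|01|01|3b|f8|ac|f6|
→ t3 |f6|ac|ac|f6|fc|01|ac|3b|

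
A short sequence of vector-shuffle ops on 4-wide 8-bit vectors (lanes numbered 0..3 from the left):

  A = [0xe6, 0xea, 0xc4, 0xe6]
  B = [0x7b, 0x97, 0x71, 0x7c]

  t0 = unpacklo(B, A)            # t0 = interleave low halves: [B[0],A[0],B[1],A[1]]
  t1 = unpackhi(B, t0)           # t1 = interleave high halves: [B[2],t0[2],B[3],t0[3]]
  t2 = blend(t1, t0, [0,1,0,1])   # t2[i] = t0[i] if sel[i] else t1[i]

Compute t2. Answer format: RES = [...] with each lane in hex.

t0 = [0x7b, 0xe6, 0x97, 0xea]
t1 = [0x71, 0x97, 0x7c, 0xea]
t2 = [0x71, 0xe6, 0x7c, 0xea]

RES = [0x71, 0xe6, 0x7c, 0xea]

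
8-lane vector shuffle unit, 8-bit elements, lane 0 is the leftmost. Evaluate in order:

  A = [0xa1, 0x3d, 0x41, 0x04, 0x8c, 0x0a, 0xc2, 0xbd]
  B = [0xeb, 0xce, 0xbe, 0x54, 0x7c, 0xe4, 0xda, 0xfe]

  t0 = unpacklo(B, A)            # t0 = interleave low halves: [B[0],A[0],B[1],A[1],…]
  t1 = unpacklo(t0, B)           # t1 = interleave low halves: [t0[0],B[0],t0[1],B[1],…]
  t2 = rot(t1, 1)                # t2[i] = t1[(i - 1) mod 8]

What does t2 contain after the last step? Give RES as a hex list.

t0 = [0xeb, 0xa1, 0xce, 0x3d, 0xbe, 0x41, 0x54, 0x04]
t1 = [0xeb, 0xeb, 0xa1, 0xce, 0xce, 0xbe, 0x3d, 0x54]
t2 = [0x54, 0xeb, 0xeb, 0xa1, 0xce, 0xce, 0xbe, 0x3d]

RES = [ 0x54  0xeb  0xeb  0xa1  0xce  0xce  0xbe  0x3d ]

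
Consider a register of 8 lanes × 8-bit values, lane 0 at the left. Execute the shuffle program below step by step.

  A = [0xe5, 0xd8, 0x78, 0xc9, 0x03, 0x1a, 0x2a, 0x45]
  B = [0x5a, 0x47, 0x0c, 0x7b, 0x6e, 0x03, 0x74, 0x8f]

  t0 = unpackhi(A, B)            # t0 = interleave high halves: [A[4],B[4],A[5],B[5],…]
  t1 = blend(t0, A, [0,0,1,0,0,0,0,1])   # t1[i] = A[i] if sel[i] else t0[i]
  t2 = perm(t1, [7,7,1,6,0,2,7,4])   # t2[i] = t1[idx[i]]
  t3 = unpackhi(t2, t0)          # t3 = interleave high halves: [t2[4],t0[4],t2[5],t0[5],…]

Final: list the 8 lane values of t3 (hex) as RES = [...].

t0 = [0x03, 0x6e, 0x1a, 0x03, 0x2a, 0x74, 0x45, 0x8f]
t1 = [0x03, 0x6e, 0x78, 0x03, 0x2a, 0x74, 0x45, 0x45]
t2 = [0x45, 0x45, 0x6e, 0x45, 0x03, 0x78, 0x45, 0x2a]
t3 = [0x03, 0x2a, 0x78, 0x74, 0x45, 0x45, 0x2a, 0x8f]

RES = [ 0x03  0x2a  0x78  0x74  0x45  0x45  0x2a  0x8f ]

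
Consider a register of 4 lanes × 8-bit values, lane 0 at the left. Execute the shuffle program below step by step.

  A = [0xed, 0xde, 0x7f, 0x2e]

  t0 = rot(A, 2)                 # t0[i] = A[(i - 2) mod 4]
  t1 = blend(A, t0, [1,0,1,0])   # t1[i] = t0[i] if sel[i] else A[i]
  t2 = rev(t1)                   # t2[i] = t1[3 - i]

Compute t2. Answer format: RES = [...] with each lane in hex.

→ t0 |7f|2e|ed|de|
→ t1 |7f|de|ed|2e|
→ t2 |2e|ed|de|7f|

RES = [0x2e, 0xed, 0xde, 0x7f]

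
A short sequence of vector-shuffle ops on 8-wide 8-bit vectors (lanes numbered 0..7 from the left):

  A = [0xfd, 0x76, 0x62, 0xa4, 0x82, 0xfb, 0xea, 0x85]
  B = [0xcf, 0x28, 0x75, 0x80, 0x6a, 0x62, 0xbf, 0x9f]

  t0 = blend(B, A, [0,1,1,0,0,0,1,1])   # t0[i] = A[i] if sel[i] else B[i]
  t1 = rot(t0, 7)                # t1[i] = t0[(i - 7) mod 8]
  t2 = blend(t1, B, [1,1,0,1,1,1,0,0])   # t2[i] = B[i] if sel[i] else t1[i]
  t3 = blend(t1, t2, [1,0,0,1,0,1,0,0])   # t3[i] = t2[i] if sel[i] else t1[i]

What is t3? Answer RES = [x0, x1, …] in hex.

→ t0 |cf|76|62|80|6a|62|ea|85|
→ t1 |76|62|80|6a|62|ea|85|cf|
→ t2 |cf|28|80|80|6a|62|85|cf|
→ t3 |cf|62|80|80|62|62|85|cf|

RES = [ 0xcf  0x62  0x80  0x80  0x62  0x62  0x85  0xcf ]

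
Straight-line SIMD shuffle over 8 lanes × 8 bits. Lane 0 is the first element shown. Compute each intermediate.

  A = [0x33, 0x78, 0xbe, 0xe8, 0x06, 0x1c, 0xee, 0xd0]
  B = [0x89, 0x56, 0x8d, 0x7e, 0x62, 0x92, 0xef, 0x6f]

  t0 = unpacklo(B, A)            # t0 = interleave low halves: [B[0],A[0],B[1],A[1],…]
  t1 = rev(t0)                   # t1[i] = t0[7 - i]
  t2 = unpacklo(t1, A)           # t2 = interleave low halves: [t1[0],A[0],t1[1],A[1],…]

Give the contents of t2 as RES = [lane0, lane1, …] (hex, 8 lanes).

  t0: 89 33 56 78 8d be 7e e8
  t1: e8 7e be 8d 78 56 33 89
  t2: e8 33 7e 78 be be 8d e8

RES = [ 0xe8  0x33  0x7e  0x78  0xbe  0xbe  0x8d  0xe8 ]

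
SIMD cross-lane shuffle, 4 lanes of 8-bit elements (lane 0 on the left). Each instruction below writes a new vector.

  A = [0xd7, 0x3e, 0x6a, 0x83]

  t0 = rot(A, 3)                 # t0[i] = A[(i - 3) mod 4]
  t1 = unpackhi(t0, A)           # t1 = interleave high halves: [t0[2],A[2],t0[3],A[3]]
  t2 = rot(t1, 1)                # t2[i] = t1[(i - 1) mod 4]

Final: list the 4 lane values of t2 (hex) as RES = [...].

RES = [ 0x83  0x83  0x6a  0xd7 ]

→ t0 |3e|6a|83|d7|
→ t1 |83|6a|d7|83|
→ t2 |83|83|6a|d7|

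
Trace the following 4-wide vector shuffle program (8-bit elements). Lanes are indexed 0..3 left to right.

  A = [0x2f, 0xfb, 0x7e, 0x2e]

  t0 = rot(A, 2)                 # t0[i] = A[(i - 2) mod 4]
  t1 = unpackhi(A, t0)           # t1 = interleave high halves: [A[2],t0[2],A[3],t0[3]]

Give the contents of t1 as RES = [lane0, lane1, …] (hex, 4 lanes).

t0 = [0x7e, 0x2e, 0x2f, 0xfb]
t1 = [0x7e, 0x2f, 0x2e, 0xfb]

RES = [0x7e, 0x2f, 0x2e, 0xfb]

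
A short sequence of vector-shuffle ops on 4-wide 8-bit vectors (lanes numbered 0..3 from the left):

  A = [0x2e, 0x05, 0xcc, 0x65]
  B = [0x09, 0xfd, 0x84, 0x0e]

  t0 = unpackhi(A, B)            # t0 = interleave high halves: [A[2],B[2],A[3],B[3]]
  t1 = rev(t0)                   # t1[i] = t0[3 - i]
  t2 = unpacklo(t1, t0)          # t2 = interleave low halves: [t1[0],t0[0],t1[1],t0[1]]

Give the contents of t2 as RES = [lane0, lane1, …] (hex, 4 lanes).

RES = [ 0x0e  0xcc  0x65  0x84 ]

→ t0 |cc|84|65|0e|
→ t1 |0e|65|84|cc|
→ t2 |0e|cc|65|84|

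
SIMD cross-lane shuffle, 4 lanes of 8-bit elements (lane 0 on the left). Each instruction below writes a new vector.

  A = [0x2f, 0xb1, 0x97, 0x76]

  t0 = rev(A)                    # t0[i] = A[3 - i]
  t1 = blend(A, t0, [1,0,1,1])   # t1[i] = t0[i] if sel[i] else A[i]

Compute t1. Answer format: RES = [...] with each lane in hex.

RES = [ 0x76  0xb1  0xb1  0x2f ]

→ t0 |76|97|b1|2f|
→ t1 |76|b1|b1|2f|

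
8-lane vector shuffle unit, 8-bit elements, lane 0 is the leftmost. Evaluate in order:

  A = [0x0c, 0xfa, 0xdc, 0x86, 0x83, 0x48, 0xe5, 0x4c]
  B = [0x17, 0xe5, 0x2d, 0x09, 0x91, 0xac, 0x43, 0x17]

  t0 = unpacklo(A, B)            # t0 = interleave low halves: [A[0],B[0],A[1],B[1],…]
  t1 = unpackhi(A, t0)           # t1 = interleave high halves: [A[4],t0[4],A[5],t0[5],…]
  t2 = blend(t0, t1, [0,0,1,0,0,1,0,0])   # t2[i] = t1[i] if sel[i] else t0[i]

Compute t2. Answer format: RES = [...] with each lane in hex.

RES = [0x0c, 0x17, 0x48, 0xe5, 0xdc, 0x86, 0x86, 0x09]

t0 = [0x0c, 0x17, 0xfa, 0xe5, 0xdc, 0x2d, 0x86, 0x09]
t1 = [0x83, 0xdc, 0x48, 0x2d, 0xe5, 0x86, 0x4c, 0x09]
t2 = [0x0c, 0x17, 0x48, 0xe5, 0xdc, 0x86, 0x86, 0x09]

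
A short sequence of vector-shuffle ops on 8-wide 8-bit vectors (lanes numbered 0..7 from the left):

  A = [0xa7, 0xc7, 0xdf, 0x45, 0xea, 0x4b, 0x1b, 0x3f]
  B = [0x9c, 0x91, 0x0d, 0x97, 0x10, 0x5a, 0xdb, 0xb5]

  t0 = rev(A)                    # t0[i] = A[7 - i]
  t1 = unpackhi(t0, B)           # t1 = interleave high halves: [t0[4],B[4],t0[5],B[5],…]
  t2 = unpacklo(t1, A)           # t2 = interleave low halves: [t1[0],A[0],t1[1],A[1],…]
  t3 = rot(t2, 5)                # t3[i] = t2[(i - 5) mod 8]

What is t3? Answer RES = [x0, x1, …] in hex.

RES = [ 0xc7  0xdf  0xdf  0x5a  0x45  0x45  0xa7  0x10 ]

t0 = [0x3f, 0x1b, 0x4b, 0xea, 0x45, 0xdf, 0xc7, 0xa7]
t1 = [0x45, 0x10, 0xdf, 0x5a, 0xc7, 0xdb, 0xa7, 0xb5]
t2 = [0x45, 0xa7, 0x10, 0xc7, 0xdf, 0xdf, 0x5a, 0x45]
t3 = [0xc7, 0xdf, 0xdf, 0x5a, 0x45, 0x45, 0xa7, 0x10]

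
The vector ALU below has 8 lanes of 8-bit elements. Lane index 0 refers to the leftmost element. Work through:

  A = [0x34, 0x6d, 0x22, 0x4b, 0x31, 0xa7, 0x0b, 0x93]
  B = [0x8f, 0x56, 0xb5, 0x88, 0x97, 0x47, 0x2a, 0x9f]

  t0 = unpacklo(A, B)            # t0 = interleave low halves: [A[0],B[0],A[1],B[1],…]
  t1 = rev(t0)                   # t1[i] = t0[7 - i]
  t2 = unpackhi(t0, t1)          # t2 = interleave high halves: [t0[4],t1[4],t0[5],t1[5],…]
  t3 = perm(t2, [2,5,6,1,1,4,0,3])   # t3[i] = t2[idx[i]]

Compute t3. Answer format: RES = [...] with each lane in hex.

RES = [0xb5, 0x8f, 0x88, 0x56, 0x56, 0x4b, 0x22, 0x6d]

t0 = [0x34, 0x8f, 0x6d, 0x56, 0x22, 0xb5, 0x4b, 0x88]
t1 = [0x88, 0x4b, 0xb5, 0x22, 0x56, 0x6d, 0x8f, 0x34]
t2 = [0x22, 0x56, 0xb5, 0x6d, 0x4b, 0x8f, 0x88, 0x34]
t3 = [0xb5, 0x8f, 0x88, 0x56, 0x56, 0x4b, 0x22, 0x6d]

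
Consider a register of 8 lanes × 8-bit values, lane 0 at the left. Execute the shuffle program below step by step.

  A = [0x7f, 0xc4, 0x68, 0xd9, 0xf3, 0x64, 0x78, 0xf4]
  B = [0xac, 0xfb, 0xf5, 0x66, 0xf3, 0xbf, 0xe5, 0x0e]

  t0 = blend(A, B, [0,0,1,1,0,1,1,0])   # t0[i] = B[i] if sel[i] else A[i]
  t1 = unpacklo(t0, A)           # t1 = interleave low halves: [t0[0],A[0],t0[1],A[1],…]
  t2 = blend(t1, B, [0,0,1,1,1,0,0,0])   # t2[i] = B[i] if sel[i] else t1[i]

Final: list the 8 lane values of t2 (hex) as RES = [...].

RES = [0x7f, 0x7f, 0xf5, 0x66, 0xf3, 0x68, 0x66, 0xd9]

  t0: 7f c4 f5 66 f3 bf e5 f4
  t1: 7f 7f c4 c4 f5 68 66 d9
  t2: 7f 7f f5 66 f3 68 66 d9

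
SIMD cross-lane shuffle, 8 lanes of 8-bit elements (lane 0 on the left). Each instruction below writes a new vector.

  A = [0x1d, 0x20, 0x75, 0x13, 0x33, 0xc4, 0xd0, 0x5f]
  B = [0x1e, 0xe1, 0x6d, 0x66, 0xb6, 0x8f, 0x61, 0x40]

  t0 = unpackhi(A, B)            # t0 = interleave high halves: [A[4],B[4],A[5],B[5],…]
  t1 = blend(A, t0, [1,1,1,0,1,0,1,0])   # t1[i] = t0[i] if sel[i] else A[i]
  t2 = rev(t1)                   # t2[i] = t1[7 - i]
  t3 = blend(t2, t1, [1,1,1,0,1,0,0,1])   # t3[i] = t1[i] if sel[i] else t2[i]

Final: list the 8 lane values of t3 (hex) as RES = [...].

  t0: 33 b6 c4 8f d0 61 5f 40
  t1: 33 b6 c4 13 d0 c4 5f 5f
  t2: 5f 5f c4 d0 13 c4 b6 33
  t3: 33 b6 c4 d0 d0 c4 b6 5f

RES = [0x33, 0xb6, 0xc4, 0xd0, 0xd0, 0xc4, 0xb6, 0x5f]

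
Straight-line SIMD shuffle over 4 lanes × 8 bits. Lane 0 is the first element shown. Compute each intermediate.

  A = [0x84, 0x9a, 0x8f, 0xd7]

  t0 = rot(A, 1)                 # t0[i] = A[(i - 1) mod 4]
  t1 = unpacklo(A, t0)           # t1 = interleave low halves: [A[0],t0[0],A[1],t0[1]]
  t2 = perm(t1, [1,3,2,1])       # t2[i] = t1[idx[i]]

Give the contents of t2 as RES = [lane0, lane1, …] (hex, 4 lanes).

RES = [ 0xd7  0x84  0x9a  0xd7 ]

→ t0 |d7|84|9a|8f|
→ t1 |84|d7|9a|84|
→ t2 |d7|84|9a|d7|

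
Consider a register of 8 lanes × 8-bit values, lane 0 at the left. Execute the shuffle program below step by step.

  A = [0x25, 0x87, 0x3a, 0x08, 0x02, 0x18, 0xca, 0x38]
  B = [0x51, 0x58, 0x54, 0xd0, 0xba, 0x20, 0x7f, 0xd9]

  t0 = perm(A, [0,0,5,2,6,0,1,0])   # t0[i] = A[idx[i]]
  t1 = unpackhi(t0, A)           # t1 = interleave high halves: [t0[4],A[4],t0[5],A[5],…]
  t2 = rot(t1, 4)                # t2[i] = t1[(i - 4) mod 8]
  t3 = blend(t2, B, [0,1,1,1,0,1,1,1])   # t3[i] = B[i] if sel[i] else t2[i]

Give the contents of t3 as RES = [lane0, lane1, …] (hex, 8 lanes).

RES = [ 0x87  0x58  0x54  0xd0  0xca  0x20  0x7f  0xd9 ]

t0 = [0x25, 0x25, 0x18, 0x3a, 0xca, 0x25, 0x87, 0x25]
t1 = [0xca, 0x02, 0x25, 0x18, 0x87, 0xca, 0x25, 0x38]
t2 = [0x87, 0xca, 0x25, 0x38, 0xca, 0x02, 0x25, 0x18]
t3 = [0x87, 0x58, 0x54, 0xd0, 0xca, 0x20, 0x7f, 0xd9]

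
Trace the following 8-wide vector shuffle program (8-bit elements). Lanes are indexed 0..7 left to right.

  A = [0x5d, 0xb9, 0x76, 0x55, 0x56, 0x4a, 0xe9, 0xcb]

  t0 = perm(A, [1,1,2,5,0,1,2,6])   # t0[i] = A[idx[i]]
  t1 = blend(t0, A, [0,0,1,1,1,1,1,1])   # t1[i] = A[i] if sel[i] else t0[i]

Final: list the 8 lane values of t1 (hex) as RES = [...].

RES = [0xb9, 0xb9, 0x76, 0x55, 0x56, 0x4a, 0xe9, 0xcb]

  t0: b9 b9 76 4a 5d b9 76 e9
  t1: b9 b9 76 55 56 4a e9 cb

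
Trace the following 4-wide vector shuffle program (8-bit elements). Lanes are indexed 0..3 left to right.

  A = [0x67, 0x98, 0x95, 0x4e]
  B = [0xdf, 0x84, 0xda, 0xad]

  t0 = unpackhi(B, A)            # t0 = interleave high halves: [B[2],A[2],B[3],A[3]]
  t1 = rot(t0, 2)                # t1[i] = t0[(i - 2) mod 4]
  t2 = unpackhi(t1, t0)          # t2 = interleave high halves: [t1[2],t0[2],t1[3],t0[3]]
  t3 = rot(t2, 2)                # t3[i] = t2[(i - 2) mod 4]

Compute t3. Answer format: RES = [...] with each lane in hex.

RES = [0x95, 0x4e, 0xda, 0xad]

  t0: da 95 ad 4e
  t1: ad 4e da 95
  t2: da ad 95 4e
  t3: 95 4e da ad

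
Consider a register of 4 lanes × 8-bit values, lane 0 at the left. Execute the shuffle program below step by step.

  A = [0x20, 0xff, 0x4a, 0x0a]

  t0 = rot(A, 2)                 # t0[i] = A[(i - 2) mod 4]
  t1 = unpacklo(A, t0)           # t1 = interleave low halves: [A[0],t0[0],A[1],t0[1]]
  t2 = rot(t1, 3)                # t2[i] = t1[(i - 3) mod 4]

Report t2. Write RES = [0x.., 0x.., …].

RES = [ 0x4a  0xff  0x0a  0x20 ]

→ t0 |4a|0a|20|ff|
→ t1 |20|4a|ff|0a|
→ t2 |4a|ff|0a|20|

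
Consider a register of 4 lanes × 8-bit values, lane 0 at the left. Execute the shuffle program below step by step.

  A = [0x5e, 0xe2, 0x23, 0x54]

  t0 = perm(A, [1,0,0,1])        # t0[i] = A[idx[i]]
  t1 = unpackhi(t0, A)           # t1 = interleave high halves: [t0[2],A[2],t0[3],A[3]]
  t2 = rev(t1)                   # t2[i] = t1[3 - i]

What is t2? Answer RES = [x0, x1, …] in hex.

t0 = [0xe2, 0x5e, 0x5e, 0xe2]
t1 = [0x5e, 0x23, 0xe2, 0x54]
t2 = [0x54, 0xe2, 0x23, 0x5e]

RES = [ 0x54  0xe2  0x23  0x5e ]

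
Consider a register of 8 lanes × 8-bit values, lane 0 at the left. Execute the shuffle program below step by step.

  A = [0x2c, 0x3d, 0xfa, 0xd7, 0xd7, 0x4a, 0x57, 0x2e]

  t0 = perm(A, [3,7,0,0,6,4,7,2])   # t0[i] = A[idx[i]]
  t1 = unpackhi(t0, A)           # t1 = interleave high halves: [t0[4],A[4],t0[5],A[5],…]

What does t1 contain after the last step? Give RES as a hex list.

RES = [0x57, 0xd7, 0xd7, 0x4a, 0x2e, 0x57, 0xfa, 0x2e]

t0 = [0xd7, 0x2e, 0x2c, 0x2c, 0x57, 0xd7, 0x2e, 0xfa]
t1 = [0x57, 0xd7, 0xd7, 0x4a, 0x2e, 0x57, 0xfa, 0x2e]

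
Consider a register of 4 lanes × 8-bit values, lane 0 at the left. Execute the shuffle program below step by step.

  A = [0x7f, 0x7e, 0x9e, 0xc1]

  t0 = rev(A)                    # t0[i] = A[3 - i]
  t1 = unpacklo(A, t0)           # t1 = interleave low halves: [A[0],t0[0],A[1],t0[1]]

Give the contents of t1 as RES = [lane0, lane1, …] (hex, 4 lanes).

RES = [0x7f, 0xc1, 0x7e, 0x9e]

→ t0 |c1|9e|7e|7f|
→ t1 |7f|c1|7e|9e|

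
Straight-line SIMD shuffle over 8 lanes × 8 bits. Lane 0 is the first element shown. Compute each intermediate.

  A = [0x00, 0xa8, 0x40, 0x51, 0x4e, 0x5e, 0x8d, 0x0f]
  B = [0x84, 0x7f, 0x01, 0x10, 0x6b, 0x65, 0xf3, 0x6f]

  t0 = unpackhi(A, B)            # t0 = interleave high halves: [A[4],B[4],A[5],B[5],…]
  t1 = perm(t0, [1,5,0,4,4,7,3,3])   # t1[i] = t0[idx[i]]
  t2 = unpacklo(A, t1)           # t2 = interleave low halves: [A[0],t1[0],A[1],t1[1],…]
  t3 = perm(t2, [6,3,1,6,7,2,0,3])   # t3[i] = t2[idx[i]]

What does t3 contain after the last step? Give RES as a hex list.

RES = [ 0x51  0xf3  0x6b  0x51  0x8d  0xa8  0x00  0xf3 ]

t0 = [0x4e, 0x6b, 0x5e, 0x65, 0x8d, 0xf3, 0x0f, 0x6f]
t1 = [0x6b, 0xf3, 0x4e, 0x8d, 0x8d, 0x6f, 0x65, 0x65]
t2 = [0x00, 0x6b, 0xa8, 0xf3, 0x40, 0x4e, 0x51, 0x8d]
t3 = [0x51, 0xf3, 0x6b, 0x51, 0x8d, 0xa8, 0x00, 0xf3]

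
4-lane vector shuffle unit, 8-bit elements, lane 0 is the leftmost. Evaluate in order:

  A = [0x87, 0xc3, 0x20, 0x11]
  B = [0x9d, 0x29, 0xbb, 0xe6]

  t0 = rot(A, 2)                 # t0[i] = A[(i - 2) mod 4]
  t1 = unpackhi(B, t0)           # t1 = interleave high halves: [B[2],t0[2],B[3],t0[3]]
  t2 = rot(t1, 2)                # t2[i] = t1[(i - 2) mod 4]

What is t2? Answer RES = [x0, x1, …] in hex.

t0 = [0x20, 0x11, 0x87, 0xc3]
t1 = [0xbb, 0x87, 0xe6, 0xc3]
t2 = [0xe6, 0xc3, 0xbb, 0x87]

RES = [ 0xe6  0xc3  0xbb  0x87 ]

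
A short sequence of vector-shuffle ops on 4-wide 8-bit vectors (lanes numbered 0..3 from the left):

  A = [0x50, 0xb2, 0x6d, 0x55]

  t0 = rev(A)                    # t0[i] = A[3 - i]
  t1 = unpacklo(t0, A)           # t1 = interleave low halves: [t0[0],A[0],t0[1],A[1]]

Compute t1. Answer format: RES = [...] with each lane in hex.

→ t0 |55|6d|b2|50|
→ t1 |55|50|6d|b2|

RES = [0x55, 0x50, 0x6d, 0xb2]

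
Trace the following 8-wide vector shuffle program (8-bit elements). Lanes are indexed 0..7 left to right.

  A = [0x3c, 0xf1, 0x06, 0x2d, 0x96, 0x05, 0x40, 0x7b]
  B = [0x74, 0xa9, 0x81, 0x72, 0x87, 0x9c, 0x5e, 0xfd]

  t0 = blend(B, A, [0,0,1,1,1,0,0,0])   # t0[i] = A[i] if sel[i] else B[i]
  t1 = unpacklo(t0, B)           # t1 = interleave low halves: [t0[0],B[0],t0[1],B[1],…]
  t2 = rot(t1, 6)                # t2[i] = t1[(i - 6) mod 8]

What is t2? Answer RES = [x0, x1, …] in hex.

RES = [ 0xa9  0xa9  0x06  0x81  0x2d  0x72  0x74  0x74 ]

t0 = [0x74, 0xa9, 0x06, 0x2d, 0x96, 0x9c, 0x5e, 0xfd]
t1 = [0x74, 0x74, 0xa9, 0xa9, 0x06, 0x81, 0x2d, 0x72]
t2 = [0xa9, 0xa9, 0x06, 0x81, 0x2d, 0x72, 0x74, 0x74]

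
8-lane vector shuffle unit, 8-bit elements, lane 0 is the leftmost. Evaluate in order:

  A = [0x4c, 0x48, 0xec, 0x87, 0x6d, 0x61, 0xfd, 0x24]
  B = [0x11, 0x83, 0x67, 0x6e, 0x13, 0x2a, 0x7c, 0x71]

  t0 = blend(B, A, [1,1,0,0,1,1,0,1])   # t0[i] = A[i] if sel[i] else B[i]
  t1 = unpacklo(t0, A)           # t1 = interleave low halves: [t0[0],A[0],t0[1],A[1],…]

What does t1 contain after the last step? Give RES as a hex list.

  t0: 4c 48 67 6e 6d 61 7c 24
  t1: 4c 4c 48 48 67 ec 6e 87

RES = [ 0x4c  0x4c  0x48  0x48  0x67  0xec  0x6e  0x87 ]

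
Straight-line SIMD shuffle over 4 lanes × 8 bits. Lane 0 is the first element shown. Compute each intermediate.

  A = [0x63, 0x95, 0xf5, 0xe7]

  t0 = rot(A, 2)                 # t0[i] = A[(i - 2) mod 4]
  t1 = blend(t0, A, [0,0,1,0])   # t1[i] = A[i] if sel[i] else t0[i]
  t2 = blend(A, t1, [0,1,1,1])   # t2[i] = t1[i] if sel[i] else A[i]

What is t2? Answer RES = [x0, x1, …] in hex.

t0 = [0xf5, 0xe7, 0x63, 0x95]
t1 = [0xf5, 0xe7, 0xf5, 0x95]
t2 = [0x63, 0xe7, 0xf5, 0x95]

RES = [ 0x63  0xe7  0xf5  0x95 ]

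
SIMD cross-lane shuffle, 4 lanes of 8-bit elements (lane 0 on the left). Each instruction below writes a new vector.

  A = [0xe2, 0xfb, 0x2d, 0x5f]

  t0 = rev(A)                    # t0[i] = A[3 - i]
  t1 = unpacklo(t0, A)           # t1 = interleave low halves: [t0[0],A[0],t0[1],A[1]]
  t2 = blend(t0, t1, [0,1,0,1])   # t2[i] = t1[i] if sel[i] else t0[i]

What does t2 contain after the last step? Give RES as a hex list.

  t0: 5f 2d fb e2
  t1: 5f e2 2d fb
  t2: 5f e2 fb fb

RES = [ 0x5f  0xe2  0xfb  0xfb ]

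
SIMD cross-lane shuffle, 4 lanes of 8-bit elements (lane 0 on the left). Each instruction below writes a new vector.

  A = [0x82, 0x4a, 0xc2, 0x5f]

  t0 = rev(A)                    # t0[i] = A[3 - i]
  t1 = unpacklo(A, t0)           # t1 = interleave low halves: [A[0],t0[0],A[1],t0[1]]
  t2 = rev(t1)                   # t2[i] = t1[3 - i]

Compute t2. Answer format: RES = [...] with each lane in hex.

  t0: 5f c2 4a 82
  t1: 82 5f 4a c2
  t2: c2 4a 5f 82

RES = [0xc2, 0x4a, 0x5f, 0x82]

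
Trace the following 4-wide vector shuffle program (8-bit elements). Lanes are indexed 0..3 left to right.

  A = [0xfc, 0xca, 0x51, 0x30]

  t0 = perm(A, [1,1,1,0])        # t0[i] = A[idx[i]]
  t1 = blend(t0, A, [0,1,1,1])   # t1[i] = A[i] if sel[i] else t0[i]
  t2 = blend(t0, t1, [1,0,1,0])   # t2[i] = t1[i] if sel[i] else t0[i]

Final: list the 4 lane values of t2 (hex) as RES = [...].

  t0: ca ca ca fc
  t1: ca ca 51 30
  t2: ca ca 51 fc

RES = [ 0xca  0xca  0x51  0xfc ]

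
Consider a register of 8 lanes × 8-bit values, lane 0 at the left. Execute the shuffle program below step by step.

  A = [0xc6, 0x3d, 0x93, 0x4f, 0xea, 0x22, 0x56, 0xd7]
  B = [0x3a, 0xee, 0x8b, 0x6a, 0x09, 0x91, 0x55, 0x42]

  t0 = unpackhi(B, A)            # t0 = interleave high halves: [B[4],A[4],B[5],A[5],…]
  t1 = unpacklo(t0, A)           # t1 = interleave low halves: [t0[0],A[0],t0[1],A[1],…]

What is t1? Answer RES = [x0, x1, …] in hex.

RES = [ 0x09  0xc6  0xea  0x3d  0x91  0x93  0x22  0x4f ]

  t0: 09 ea 91 22 55 56 42 d7
  t1: 09 c6 ea 3d 91 93 22 4f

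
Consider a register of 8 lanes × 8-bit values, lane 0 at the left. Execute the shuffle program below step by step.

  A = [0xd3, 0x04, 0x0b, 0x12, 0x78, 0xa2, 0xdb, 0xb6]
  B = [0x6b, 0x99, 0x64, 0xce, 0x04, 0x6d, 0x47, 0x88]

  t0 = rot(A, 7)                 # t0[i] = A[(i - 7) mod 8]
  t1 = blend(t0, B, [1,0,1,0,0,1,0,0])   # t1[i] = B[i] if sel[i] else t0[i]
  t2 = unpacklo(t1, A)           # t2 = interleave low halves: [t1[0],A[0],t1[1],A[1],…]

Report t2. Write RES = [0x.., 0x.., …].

  t0: 04 0b 12 78 a2 db b6 d3
  t1: 6b 0b 64 78 a2 6d b6 d3
  t2: 6b d3 0b 04 64 0b 78 12

RES = [ 0x6b  0xd3  0x0b  0x04  0x64  0x0b  0x78  0x12 ]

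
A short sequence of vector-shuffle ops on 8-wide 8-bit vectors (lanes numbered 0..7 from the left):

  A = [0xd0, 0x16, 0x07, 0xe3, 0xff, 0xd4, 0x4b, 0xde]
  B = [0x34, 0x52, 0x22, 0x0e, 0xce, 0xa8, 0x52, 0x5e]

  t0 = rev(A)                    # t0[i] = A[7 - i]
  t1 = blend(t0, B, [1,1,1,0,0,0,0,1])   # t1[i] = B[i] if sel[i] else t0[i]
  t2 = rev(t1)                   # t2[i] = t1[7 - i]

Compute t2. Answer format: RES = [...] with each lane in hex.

  t0: de 4b d4 ff e3 07 16 d0
  t1: 34 52 22 ff e3 07 16 5e
  t2: 5e 16 07 e3 ff 22 52 34

RES = [ 0x5e  0x16  0x07  0xe3  0xff  0x22  0x52  0x34 ]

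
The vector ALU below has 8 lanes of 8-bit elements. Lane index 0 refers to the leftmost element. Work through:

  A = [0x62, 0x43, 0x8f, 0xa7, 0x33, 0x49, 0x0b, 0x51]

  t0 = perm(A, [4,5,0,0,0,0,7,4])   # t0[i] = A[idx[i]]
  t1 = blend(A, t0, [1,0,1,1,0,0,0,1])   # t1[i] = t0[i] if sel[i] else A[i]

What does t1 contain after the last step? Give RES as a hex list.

RES = [0x33, 0x43, 0x62, 0x62, 0x33, 0x49, 0x0b, 0x33]

  t0: 33 49 62 62 62 62 51 33
  t1: 33 43 62 62 33 49 0b 33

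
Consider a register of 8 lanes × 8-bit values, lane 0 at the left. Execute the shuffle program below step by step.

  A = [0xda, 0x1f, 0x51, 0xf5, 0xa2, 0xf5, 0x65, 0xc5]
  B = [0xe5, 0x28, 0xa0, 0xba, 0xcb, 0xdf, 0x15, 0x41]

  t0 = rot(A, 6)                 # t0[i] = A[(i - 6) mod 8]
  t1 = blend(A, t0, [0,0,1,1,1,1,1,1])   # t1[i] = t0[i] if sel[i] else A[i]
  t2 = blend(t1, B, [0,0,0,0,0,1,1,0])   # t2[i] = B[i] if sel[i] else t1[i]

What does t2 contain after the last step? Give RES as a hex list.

→ t0 |51|f5|a2|f5|65|c5|da|1f|
→ t1 |da|1f|a2|f5|65|c5|da|1f|
→ t2 |da|1f|a2|f5|65|df|15|1f|

RES = [0xda, 0x1f, 0xa2, 0xf5, 0x65, 0xdf, 0x15, 0x1f]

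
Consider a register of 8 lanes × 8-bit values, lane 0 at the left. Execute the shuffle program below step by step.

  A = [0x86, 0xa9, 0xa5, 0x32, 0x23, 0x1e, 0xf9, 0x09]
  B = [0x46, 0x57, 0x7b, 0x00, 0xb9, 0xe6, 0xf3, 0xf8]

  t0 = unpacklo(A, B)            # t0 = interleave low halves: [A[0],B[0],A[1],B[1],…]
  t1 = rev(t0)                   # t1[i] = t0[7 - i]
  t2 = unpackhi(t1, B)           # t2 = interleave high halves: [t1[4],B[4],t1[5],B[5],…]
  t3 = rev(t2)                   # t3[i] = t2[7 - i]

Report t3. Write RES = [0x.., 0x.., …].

RES = [0xf8, 0x86, 0xf3, 0x46, 0xe6, 0xa9, 0xb9, 0x57]

t0 = [0x86, 0x46, 0xa9, 0x57, 0xa5, 0x7b, 0x32, 0x00]
t1 = [0x00, 0x32, 0x7b, 0xa5, 0x57, 0xa9, 0x46, 0x86]
t2 = [0x57, 0xb9, 0xa9, 0xe6, 0x46, 0xf3, 0x86, 0xf8]
t3 = [0xf8, 0x86, 0xf3, 0x46, 0xe6, 0xa9, 0xb9, 0x57]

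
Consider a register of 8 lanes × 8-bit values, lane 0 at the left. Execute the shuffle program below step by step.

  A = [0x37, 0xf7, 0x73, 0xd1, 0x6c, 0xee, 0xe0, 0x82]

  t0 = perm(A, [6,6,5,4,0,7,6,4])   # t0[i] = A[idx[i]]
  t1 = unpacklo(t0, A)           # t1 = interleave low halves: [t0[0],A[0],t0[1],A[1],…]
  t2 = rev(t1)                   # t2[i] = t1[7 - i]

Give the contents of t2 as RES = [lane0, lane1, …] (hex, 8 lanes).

→ t0 |e0|e0|ee|6c|37|82|e0|6c|
→ t1 |e0|37|e0|f7|ee|73|6c|d1|
→ t2 |d1|6c|73|ee|f7|e0|37|e0|

RES = [0xd1, 0x6c, 0x73, 0xee, 0xf7, 0xe0, 0x37, 0xe0]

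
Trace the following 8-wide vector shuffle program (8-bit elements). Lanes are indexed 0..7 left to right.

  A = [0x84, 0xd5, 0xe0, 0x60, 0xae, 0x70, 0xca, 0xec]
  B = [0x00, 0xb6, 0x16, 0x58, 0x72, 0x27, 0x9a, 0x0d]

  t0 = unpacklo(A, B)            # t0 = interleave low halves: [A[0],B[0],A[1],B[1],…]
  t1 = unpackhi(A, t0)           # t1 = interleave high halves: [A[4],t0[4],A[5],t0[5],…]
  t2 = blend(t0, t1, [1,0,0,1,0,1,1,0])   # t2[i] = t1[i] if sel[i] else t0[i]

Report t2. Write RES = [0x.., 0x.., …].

  t0: 84 00 d5 b6 e0 16 60 58
  t1: ae e0 70 16 ca 60 ec 58
  t2: ae 00 d5 16 e0 60 ec 58

RES = [ 0xae  0x00  0xd5  0x16  0xe0  0x60  0xec  0x58 ]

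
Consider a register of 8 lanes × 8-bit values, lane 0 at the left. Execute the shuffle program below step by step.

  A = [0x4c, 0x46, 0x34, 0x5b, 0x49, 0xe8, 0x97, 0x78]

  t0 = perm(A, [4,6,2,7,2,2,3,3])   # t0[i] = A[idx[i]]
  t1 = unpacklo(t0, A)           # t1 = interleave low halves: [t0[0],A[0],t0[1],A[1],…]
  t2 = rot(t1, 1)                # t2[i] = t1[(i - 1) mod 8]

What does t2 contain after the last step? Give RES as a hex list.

→ t0 |49|97|34|78|34|34|5b|5b|
→ t1 |49|4c|97|46|34|34|78|5b|
→ t2 |5b|49|4c|97|46|34|34|78|

RES = [0x5b, 0x49, 0x4c, 0x97, 0x46, 0x34, 0x34, 0x78]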